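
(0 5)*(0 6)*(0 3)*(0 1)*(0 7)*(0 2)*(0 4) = (0 5 6 3 1 7 2 4)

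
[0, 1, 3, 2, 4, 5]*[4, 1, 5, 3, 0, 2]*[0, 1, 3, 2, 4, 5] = [4, 1, 2, 5, 0, 3]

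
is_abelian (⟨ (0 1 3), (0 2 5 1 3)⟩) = no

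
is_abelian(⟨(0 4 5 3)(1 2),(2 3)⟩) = no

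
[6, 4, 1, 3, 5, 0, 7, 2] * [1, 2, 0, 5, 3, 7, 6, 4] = [6, 3, 2, 5, 7, 1, 4, 0]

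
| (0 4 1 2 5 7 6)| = 7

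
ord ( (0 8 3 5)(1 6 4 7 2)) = 20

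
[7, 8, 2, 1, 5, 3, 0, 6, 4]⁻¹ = [6, 3, 2, 5, 8, 4, 7, 0, 1]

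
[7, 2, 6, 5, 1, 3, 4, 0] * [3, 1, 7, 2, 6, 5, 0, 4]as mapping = [0→4, 1→7, 2→0, 3→5, 4→1, 5→2, 6→6, 7→3]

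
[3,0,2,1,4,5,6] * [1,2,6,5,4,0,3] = [5,1,6,2,4,0,3]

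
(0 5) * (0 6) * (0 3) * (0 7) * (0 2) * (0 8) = (0 5 6 3 7 2 8)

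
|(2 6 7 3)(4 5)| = 4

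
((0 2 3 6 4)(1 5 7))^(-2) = (0 6 2 4 3)(1 5 7)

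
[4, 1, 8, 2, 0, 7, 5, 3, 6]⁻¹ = [4, 1, 3, 7, 0, 6, 8, 5, 2]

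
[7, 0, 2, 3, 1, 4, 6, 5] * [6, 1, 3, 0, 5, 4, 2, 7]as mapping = [0→7, 1→6, 2→3, 3→0, 4→1, 5→5, 6→2, 7→4]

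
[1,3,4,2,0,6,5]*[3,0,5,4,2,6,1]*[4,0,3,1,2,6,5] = [4,2,3,6,1,0,5]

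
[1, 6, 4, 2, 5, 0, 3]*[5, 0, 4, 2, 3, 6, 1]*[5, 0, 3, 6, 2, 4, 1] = [5, 0, 6, 2, 1, 4, 3]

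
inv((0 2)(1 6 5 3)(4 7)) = (0 2)(1 3 5 6)(4 7)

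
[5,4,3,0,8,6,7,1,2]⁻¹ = [3,7,8,2,1,0,5,6,4]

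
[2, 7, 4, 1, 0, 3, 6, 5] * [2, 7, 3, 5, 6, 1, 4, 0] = [3, 0, 6, 7, 2, 5, 4, 1]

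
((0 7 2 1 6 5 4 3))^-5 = (0 1 4 7 6 3 2 5)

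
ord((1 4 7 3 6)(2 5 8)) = 15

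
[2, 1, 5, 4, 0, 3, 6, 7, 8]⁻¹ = [4, 1, 0, 5, 3, 2, 6, 7, 8]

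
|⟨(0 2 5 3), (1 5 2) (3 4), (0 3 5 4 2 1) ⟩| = 720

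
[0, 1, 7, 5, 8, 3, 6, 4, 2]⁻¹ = [0, 1, 8, 5, 7, 3, 6, 2, 4]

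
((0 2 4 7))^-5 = (0 7 4 2)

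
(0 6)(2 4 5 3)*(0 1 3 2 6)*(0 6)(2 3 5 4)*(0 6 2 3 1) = (0 2 3 6)(1 5)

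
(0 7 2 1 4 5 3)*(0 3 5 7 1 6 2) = (0 1 4 7)(2 6)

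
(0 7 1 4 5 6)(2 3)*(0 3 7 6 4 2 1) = (0 6 3 1 2 7)(4 5)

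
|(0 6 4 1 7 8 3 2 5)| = 9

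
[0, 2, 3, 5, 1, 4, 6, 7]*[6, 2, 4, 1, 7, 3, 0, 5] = [6, 4, 1, 3, 2, 7, 0, 5]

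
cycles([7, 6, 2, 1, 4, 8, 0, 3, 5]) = (0 7 3 1 6)(5 8)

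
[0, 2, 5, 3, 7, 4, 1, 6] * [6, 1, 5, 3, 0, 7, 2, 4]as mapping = [0→6, 1→5, 2→7, 3→3, 4→4, 5→0, 6→1, 7→2]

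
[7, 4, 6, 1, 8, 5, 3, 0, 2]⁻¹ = [7, 3, 8, 6, 1, 5, 2, 0, 4]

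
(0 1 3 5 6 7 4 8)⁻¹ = (0 8 4 7 6 5 3 1)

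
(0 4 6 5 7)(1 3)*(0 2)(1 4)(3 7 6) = (0 1 7 2)(3 4)(5 6)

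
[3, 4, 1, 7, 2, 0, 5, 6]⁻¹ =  [5, 2, 4, 0, 1, 6, 7, 3]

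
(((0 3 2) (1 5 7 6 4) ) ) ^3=(1 6 5 4 7) 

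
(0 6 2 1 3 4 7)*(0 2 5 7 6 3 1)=(0 3 4 6 5 7 2)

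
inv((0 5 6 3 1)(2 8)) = (0 1 3 6 5)(2 8)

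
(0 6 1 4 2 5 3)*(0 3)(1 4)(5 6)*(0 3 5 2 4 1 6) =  (0 2)(1 6)(3 5)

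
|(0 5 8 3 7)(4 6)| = 10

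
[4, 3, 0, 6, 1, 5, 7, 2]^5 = [7, 0, 6, 4, 2, 5, 1, 3]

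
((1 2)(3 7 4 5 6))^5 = (1 2)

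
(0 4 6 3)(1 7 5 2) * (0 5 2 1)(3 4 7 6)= (0 7 2)(1 6 4 3 5)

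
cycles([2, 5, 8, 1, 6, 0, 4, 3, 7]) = (0 2 8 7 3 1 5)(4 6)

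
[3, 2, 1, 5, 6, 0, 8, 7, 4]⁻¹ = [5, 2, 1, 0, 8, 3, 4, 7, 6]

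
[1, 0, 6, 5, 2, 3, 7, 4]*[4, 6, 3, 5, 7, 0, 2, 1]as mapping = [0→6, 1→4, 2→2, 3→0, 4→3, 5→5, 6→1, 7→7]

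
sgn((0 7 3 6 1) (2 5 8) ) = 1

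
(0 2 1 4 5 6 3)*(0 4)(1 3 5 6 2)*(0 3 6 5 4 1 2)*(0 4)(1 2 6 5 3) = (0 6)(2 5 4 3)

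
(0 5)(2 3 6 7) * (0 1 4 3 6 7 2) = (0 5 1 4 3 7)(2 6)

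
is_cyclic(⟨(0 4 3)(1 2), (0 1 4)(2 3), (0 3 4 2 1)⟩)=no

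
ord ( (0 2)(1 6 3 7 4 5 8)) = 14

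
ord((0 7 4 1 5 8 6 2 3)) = 9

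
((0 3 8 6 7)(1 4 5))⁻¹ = (0 7 6 8 3)(1 5 4)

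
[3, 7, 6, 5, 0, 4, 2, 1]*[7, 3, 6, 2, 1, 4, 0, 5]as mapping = [0→2, 1→5, 2→0, 3→4, 4→7, 5→1, 6→6, 7→3]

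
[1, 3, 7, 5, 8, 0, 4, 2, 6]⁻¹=[5, 0, 7, 1, 6, 3, 8, 2, 4]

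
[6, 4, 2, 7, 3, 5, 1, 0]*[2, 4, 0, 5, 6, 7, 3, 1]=[3, 6, 0, 1, 5, 7, 4, 2]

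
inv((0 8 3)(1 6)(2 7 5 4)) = (0 3 8)(1 6)(2 4 5 7)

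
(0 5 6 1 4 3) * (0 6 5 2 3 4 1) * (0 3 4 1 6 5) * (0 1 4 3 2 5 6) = (0 5 1)(2 3 6)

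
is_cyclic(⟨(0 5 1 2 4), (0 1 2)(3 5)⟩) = no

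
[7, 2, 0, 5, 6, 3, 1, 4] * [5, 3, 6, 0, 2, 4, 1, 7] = [7, 6, 5, 4, 1, 0, 3, 2]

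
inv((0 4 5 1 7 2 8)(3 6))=(0 8 2 7 1 5 4)(3 6)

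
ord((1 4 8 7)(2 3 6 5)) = 4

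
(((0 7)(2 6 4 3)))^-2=(2 4)(3 6)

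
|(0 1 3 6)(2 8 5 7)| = 4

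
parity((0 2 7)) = even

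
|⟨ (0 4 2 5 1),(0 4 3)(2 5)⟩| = 720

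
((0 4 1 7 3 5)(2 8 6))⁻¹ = (0 5 3 7 1 4)(2 6 8)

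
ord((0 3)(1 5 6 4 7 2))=6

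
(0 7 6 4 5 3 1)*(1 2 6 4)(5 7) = (0 5 3 2 6 1)(4 7)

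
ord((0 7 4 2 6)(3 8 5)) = 15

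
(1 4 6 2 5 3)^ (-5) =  (1 4 6 2 5 3)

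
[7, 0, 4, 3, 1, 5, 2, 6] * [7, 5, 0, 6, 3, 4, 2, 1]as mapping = [0→1, 1→7, 2→3, 3→6, 4→5, 5→4, 6→0, 7→2]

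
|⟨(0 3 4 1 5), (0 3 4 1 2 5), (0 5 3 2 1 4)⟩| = 720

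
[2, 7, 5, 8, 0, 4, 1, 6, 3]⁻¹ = [4, 6, 0, 8, 5, 2, 7, 1, 3]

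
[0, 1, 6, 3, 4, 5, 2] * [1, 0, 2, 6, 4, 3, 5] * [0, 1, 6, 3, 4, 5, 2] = [1, 0, 5, 2, 4, 3, 6]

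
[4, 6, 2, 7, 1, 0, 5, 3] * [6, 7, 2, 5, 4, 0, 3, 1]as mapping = [0→4, 1→3, 2→2, 3→1, 4→7, 5→6, 6→0, 7→5]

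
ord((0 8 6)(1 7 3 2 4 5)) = 6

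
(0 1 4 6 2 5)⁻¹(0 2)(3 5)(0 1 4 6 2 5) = (0 3)(1 5)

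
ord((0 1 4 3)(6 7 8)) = 12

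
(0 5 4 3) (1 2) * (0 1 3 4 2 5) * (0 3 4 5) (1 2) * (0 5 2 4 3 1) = (0 1 5) (2 3 4) 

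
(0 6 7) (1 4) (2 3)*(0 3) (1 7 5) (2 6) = (0 2) (1 4 7 3 6 5) 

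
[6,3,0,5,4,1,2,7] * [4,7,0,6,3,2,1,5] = [1,6,4,2,3,7,0,5]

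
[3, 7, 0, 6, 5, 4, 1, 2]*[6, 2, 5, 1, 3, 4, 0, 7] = [1, 7, 6, 0, 4, 3, 2, 5]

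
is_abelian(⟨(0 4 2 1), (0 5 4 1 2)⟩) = no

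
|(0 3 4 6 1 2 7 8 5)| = 9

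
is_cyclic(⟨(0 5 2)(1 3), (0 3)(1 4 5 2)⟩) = no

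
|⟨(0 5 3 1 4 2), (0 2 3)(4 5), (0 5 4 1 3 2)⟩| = 720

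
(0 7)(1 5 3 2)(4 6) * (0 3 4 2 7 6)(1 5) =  (0 6 2 5 4)(3 7)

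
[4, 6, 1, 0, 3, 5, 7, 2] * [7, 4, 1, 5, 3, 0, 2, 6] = [3, 2, 4, 7, 5, 0, 6, 1]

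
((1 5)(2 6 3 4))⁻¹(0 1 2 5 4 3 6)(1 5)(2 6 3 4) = (0 5 6 1 2 4 3)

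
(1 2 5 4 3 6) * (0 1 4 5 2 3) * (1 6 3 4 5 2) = (0 6 5 2 1 4)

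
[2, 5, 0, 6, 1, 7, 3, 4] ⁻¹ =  [2, 4, 0, 6, 7, 1, 3, 5] 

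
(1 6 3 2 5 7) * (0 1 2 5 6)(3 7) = (0 1)(2 6 7)(3 5)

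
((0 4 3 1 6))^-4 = (0 4 3 1 6)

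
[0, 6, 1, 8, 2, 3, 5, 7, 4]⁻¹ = [0, 2, 4, 5, 8, 6, 1, 7, 3]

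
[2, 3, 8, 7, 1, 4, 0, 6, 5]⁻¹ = [6, 4, 0, 1, 5, 8, 7, 3, 2]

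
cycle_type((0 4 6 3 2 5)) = 6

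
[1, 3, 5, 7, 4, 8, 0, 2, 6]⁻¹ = [6, 0, 7, 1, 4, 2, 8, 3, 5]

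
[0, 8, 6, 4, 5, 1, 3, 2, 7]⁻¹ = [0, 5, 7, 6, 3, 4, 2, 8, 1]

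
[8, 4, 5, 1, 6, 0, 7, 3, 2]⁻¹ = [5, 3, 8, 7, 1, 2, 4, 6, 0]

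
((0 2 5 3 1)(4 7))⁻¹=(0 1 3 5 2)(4 7)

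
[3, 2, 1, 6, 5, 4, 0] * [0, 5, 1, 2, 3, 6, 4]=[2, 1, 5, 4, 6, 3, 0]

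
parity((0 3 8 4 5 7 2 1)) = odd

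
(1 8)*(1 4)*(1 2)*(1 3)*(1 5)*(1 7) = (1 8 4 2 3 5 7)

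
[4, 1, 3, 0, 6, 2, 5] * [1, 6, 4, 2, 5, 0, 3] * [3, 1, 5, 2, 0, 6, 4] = [6, 4, 5, 1, 2, 0, 3]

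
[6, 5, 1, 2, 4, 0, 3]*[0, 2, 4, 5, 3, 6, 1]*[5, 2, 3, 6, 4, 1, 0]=[2, 0, 3, 4, 6, 5, 1]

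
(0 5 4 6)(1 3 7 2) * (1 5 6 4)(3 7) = (0 6)(1 7 2 5)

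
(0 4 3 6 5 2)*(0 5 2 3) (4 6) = (0 6 2 5 3 4) 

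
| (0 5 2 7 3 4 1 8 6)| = 9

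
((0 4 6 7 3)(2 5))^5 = (2 5)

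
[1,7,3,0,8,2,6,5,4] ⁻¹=[3,0,5,2,8,7,6,1,4] 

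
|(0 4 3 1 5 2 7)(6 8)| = 14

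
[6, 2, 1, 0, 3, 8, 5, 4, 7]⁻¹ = [3, 2, 1, 4, 7, 6, 0, 8, 5]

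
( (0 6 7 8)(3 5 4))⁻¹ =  (0 8 7 6)(3 4 5)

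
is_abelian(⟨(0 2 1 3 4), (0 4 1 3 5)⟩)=no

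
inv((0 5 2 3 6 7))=(0 7 6 3 2 5)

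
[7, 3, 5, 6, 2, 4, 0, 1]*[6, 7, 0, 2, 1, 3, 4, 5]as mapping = [0→5, 1→2, 2→3, 3→4, 4→0, 5→1, 6→6, 7→7]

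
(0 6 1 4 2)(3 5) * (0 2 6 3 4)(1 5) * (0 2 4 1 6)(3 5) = (0 5 1 2 4)(3 6)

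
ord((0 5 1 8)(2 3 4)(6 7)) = 12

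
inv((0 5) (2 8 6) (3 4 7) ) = (0 5) (2 6 8) (3 7 4) 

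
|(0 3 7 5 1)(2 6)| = 10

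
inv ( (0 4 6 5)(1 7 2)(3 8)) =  (0 5 6 4)(1 2 7)(3 8)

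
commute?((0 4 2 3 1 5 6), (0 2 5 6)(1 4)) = no:(0 4 2 3 1 5 6) * (0 2 5 6)(1 4) = (0 1 6 2 3 4 5), (0 2 5 6)(1 4) * (0 4 2 3 1 5 6) = (0 3 1 2 6 4 5)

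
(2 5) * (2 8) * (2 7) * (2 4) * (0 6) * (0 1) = (0 6 1)(2 5 8 7 4)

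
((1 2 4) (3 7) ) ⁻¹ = (1 4 2) (3 7) 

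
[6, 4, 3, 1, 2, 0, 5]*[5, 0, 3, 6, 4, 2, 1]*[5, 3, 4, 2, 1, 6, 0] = [3, 1, 0, 5, 2, 6, 4]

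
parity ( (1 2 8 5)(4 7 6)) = odd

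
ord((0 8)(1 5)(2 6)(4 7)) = 2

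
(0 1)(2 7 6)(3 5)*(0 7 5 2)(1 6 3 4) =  (0 6)(1 7 3 2 5 4)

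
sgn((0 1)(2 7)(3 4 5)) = 1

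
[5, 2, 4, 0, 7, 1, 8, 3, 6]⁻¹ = [3, 5, 1, 7, 2, 0, 8, 4, 6]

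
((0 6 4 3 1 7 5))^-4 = (0 3 5 4 7 6 1)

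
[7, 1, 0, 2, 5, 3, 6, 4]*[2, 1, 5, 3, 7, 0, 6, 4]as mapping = [0→4, 1→1, 2→2, 3→5, 4→0, 5→3, 6→6, 7→7]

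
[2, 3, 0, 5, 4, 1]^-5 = [2, 3, 0, 5, 4, 1]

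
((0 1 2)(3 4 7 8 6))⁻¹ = (0 2 1)(3 6 8 7 4)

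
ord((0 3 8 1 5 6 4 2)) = 8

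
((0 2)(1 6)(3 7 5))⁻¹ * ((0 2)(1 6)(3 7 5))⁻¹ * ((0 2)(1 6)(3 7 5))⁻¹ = (0 2)(1 6)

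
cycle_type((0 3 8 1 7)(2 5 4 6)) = 4.5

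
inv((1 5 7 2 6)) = (1 6 2 7 5)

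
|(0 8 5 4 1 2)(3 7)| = 6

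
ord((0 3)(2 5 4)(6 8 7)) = 6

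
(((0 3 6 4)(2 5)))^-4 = ()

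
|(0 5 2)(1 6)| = 6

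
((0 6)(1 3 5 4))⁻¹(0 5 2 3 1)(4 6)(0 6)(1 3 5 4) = (0 1)(2 5 3 6 4)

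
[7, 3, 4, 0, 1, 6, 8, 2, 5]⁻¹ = [3, 4, 7, 1, 2, 8, 5, 0, 6]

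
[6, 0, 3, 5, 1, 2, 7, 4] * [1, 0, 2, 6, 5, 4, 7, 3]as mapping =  [0→7, 1→1, 2→6, 3→4, 4→0, 5→2, 6→3, 7→5]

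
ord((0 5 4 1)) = 4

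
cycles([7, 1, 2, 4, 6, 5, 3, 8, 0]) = (0 7 8)(3 4 6)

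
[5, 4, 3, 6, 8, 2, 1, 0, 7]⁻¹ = [7, 6, 5, 2, 1, 0, 3, 8, 4]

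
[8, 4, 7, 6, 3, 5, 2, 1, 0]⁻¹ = [8, 7, 6, 4, 1, 5, 3, 2, 0]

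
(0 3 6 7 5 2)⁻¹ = (0 2 5 7 6 3)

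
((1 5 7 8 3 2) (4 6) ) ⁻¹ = (1 2 3 8 7 5) (4 6) 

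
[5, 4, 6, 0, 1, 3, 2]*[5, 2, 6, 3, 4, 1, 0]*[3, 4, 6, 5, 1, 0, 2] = [4, 1, 3, 0, 6, 5, 2] 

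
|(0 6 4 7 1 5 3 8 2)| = 9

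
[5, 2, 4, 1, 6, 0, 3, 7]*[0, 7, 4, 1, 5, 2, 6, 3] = [2, 4, 5, 7, 6, 0, 1, 3]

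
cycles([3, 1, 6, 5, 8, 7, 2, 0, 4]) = (0 3 5 7)(2 6)(4 8)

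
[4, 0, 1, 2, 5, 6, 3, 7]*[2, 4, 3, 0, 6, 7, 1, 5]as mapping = [0→6, 1→2, 2→4, 3→3, 4→7, 5→1, 6→0, 7→5]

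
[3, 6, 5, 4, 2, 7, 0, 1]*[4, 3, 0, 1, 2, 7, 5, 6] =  [1, 5, 7, 2, 0, 6, 4, 3]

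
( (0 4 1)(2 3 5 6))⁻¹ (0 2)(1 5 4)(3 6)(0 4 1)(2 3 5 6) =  (0 6 1)(2 5)(3 4)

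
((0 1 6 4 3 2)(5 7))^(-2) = (0 3 6)(1 2 4)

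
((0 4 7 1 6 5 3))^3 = (0 1 3 7 5 4 6)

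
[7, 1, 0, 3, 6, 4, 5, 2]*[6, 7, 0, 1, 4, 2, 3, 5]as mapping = [0→5, 1→7, 2→6, 3→1, 4→3, 5→4, 6→2, 7→0]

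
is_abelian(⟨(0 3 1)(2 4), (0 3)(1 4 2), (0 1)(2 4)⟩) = no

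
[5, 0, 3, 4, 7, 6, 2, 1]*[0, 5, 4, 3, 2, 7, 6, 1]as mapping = [0→7, 1→0, 2→3, 3→2, 4→1, 5→6, 6→4, 7→5]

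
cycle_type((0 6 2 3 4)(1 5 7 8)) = 4.5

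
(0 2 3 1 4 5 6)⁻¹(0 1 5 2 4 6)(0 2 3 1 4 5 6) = (0 2 4 6 3 5)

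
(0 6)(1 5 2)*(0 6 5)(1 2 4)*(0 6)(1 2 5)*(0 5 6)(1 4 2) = (0 4 1)(2 6 5)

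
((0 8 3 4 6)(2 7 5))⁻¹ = (0 6 4 3 8)(2 5 7)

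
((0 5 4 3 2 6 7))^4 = (0 2 5 6 4 7 3)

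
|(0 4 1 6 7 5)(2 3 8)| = 6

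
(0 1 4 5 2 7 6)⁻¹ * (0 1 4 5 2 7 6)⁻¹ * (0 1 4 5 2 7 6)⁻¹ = (0 2 1 7 4 6 5)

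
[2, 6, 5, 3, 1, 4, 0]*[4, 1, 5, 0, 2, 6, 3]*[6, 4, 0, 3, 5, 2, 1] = [2, 3, 1, 6, 4, 0, 5]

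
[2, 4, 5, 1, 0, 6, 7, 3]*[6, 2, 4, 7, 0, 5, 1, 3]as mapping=[0→4, 1→0, 2→5, 3→2, 4→6, 5→1, 6→3, 7→7]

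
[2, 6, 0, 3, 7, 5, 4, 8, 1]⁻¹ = [2, 8, 0, 3, 6, 5, 1, 4, 7]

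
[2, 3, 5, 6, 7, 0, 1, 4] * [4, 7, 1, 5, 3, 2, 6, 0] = [1, 5, 2, 6, 0, 4, 7, 3]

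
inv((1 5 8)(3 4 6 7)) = (1 8 5)(3 7 6 4)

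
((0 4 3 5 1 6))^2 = (0 3 1)(4 5 6)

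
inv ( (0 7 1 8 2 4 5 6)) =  (0 6 5 4 2 8 1 7)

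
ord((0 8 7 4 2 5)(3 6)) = 6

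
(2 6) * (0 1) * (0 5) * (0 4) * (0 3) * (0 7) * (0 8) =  (0 1 5 4 3 7 8)(2 6)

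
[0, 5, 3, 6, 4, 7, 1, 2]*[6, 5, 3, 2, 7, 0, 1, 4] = [6, 0, 2, 1, 7, 4, 5, 3]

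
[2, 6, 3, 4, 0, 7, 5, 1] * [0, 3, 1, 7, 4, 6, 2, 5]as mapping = [0→1, 1→2, 2→7, 3→4, 4→0, 5→5, 6→6, 7→3]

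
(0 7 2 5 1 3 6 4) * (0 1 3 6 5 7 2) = (0 2 7) (1 6 4) (3 5) 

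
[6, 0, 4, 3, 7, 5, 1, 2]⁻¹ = [1, 6, 7, 3, 2, 5, 0, 4]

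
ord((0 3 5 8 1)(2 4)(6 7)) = 10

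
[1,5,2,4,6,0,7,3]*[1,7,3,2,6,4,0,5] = [7,4,3,6,0,1,5,2] 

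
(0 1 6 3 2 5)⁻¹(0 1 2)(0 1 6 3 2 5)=(1 6 5)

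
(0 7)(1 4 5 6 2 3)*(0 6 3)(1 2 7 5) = (0 5 3 2)(1 4)(6 7)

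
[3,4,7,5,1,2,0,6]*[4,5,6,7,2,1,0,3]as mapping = [0→7,1→2,2→3,3→1,4→5,5→6,6→4,7→0]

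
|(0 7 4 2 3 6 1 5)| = 8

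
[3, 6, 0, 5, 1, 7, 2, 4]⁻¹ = [2, 4, 6, 0, 7, 3, 1, 5]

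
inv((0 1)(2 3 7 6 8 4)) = (0 1)(2 4 8 6 7 3)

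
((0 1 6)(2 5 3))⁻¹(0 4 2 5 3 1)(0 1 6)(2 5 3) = (1 4 5 3 2 6)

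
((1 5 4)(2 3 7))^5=(1 4 5)(2 7 3)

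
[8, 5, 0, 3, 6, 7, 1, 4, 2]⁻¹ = [2, 6, 8, 3, 7, 1, 4, 5, 0]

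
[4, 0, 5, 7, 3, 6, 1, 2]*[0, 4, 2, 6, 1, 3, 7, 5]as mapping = [0→1, 1→0, 2→3, 3→5, 4→6, 5→7, 6→4, 7→2]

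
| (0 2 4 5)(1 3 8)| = 12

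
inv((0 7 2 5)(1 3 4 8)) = (0 5 2 7)(1 8 4 3)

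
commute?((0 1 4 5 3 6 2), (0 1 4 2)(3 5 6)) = no:(0 1 4 5 3 6 2)*(0 1 4 2)(3 5 6) = (0 4 6)(1 2), (0 1 4 2)(3 5 6)*(0 1 4 5 3 6 2) = (0 4)(1 5 2)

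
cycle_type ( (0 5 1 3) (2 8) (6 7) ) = 2^2.4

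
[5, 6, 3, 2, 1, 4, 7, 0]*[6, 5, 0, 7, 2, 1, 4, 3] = [1, 4, 7, 0, 5, 2, 3, 6]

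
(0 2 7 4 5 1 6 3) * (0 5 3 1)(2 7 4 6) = (0 7 6 1 2 4 3 5)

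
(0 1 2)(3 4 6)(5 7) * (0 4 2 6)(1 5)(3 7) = (0 5 3 2 4)(1 6 7)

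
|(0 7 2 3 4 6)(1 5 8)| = 6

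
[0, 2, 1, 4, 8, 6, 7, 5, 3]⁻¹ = [0, 2, 1, 8, 3, 7, 5, 6, 4]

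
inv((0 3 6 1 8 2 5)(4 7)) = (0 5 2 8 1 6 3)(4 7)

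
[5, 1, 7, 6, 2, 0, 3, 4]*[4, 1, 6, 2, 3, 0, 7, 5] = [0, 1, 5, 7, 6, 4, 2, 3]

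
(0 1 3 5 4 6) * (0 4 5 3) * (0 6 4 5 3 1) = (1 6 5 3)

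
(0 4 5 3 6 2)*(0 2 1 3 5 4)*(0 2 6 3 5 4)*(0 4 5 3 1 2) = (1 3)(2 6)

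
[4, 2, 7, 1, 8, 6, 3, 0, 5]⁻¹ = [7, 3, 1, 6, 0, 8, 5, 2, 4]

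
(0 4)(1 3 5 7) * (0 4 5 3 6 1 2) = (0 5 7 2)(1 6)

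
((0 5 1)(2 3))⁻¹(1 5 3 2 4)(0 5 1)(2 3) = (0 1 2 3 4)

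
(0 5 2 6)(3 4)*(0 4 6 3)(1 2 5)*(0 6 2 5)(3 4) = (0 1 5)(2 4 6 3)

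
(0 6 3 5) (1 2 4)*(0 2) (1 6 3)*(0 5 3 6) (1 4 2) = (0 6 4) (1 5) 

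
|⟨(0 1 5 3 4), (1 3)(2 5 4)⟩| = 720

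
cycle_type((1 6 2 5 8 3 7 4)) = 8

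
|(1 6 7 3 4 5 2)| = 7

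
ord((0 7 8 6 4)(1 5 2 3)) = 20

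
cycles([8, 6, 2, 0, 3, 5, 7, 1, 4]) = (0 8 4 3)(1 6 7)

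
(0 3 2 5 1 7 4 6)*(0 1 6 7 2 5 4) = (0 3 5 6 1 2 4 7)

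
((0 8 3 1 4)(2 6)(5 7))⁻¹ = (0 4 1 3 8)(2 6)(5 7)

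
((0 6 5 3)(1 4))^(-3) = (0 6 5 3)(1 4)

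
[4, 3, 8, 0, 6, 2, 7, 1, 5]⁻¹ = [3, 7, 5, 1, 0, 8, 4, 6, 2]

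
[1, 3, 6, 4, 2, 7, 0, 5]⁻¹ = [6, 0, 4, 1, 3, 7, 2, 5]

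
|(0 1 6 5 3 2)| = 6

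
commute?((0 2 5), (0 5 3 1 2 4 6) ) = no:(0 2 5)*(0 5 3 1 2 4 6) = (0 4 6) (1 2 3), (0 5 3 1 2 4 6)*(0 2 5) = (1 5 3) (2 4 6) 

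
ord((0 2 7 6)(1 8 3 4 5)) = 20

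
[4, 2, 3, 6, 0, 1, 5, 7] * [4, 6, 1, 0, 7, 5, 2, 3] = [7, 1, 0, 2, 4, 6, 5, 3]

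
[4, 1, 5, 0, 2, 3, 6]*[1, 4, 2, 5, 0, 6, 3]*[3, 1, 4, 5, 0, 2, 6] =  [3, 0, 6, 1, 4, 2, 5]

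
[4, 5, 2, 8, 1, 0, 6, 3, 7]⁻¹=[5, 4, 2, 7, 0, 1, 6, 8, 3]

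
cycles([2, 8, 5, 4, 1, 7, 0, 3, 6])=(0 2 5 7 3 4 1 8 6)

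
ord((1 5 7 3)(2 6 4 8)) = 4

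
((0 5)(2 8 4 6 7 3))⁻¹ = (0 5)(2 3 7 6 4 8)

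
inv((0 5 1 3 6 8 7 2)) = (0 2 7 8 6 3 1 5)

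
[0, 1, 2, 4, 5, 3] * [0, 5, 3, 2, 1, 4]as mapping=[0→0, 1→5, 2→3, 3→1, 4→4, 5→2]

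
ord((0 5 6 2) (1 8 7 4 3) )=20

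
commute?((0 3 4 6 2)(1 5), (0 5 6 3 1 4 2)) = no:(0 3 4 6 2)(1 5)*(0 5 6 3 1 4 2) = (0 1 6)(2 5 4 3), (0 5 6 3 1 4 2)*(0 3 4 6 2)(1 5) = (0 1 6 4)(2 3 5)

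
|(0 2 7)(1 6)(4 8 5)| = 6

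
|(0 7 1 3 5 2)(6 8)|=6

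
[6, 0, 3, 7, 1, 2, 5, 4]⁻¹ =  [1, 4, 5, 2, 7, 6, 0, 3]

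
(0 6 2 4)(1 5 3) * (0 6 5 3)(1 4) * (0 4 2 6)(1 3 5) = (0 1 5 4)(2 3)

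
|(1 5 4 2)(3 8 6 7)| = 4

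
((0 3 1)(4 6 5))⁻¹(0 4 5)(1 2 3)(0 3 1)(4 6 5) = (0 2 1)(3 6 4)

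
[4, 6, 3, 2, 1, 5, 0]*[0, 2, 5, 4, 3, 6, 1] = [3, 1, 4, 5, 2, 6, 0]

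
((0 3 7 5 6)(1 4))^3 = (0 5 3 6 7)(1 4)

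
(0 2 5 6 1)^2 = (0 5 1 2 6)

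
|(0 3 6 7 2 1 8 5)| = 8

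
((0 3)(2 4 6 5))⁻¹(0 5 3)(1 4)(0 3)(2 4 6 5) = (0 3 2)(1 6)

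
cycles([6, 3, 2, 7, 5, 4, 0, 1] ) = (0 6)(1 3 7)(4 5)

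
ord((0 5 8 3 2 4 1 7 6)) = 9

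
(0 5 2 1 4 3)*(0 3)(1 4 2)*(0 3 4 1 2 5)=(1 5 2)(3 4)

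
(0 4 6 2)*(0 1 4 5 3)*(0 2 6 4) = (0 5 3 2 1)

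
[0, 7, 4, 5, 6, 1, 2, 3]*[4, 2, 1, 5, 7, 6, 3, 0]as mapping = [0→4, 1→0, 2→7, 3→6, 4→3, 5→2, 6→1, 7→5]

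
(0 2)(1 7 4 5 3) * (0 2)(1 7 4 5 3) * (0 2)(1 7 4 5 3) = (0 2)(1 5 7 3 4)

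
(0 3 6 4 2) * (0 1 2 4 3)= (1 2)(3 6)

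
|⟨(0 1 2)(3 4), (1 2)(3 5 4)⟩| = 36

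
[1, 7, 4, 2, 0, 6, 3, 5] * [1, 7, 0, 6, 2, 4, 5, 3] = [7, 3, 2, 0, 1, 5, 6, 4]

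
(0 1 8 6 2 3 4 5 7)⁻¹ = (0 7 5 4 3 2 6 8 1)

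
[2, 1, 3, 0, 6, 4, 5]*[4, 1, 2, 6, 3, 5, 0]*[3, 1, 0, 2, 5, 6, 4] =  [0, 1, 4, 5, 3, 2, 6]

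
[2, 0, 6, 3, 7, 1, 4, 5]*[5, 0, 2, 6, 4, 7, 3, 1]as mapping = [0→2, 1→5, 2→3, 3→6, 4→1, 5→0, 6→4, 7→7]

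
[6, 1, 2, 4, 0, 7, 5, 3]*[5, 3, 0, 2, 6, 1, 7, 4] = [7, 3, 0, 6, 5, 4, 1, 2]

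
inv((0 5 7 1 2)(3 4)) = (0 2 1 7 5)(3 4)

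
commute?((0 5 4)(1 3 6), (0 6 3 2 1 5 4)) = no:(0 5 4)(1 3 6) * (0 6 3 2 1 5 4) = (0 4 6 5)(1 2), (0 6 3 2 1 5 4) * (0 5 4)(1 3 6) = (0 1 4 5)(2 3)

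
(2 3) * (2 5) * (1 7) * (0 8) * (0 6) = (0 8 6) (1 7) (2 3 5) 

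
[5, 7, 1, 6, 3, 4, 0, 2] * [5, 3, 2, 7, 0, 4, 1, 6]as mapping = [0→4, 1→6, 2→3, 3→1, 4→7, 5→0, 6→5, 7→2]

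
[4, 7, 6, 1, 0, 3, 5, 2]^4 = [0, 5, 1, 6, 4, 2, 7, 3]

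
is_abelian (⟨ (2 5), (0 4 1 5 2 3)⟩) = no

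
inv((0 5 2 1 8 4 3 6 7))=(0 7 6 3 4 8 1 2 5)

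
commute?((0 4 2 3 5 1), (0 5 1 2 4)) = no:(0 4 2 3 5 1)*(0 5 1 2 4) = (1 5 2 3), (0 5 1 2 4)*(0 4 2 3 5 1) = (0 1 3 5)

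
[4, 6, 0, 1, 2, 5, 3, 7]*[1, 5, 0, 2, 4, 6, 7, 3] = [4, 7, 1, 5, 0, 6, 2, 3]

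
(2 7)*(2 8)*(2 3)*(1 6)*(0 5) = (0 5)(1 6)(2 7 8 3)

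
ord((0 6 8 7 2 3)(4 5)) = 6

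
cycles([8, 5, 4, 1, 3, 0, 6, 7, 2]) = (0 8 2 4 3 1 5)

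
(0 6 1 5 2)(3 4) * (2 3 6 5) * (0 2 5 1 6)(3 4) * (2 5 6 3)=(0 1 6 3 2 5 4)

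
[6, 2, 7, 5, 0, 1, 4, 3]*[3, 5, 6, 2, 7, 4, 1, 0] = [1, 6, 0, 4, 3, 5, 7, 2]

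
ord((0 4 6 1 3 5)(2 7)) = 6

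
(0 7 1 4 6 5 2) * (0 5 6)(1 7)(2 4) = (0 1 2 5 4)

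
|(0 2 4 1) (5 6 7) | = 12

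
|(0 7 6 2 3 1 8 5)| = 8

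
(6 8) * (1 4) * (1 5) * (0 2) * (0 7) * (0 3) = (0 2 7 3)(1 4 5)(6 8)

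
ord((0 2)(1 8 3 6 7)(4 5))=10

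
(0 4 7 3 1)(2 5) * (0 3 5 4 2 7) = (0 2 4)(1 3)(5 7)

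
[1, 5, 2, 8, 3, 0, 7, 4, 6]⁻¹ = [5, 0, 2, 4, 7, 1, 8, 6, 3]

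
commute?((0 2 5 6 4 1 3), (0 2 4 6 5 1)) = no:(0 2 5 6 4 1 3) * (0 2 4 6 5 1) = (0 4)(1 3 2), (0 2 4 6 5 1) * (0 2 5 6 4 1 3) = (0 5 3)(1 2)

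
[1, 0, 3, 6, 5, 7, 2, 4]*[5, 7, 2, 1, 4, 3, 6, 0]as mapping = [0→7, 1→5, 2→1, 3→6, 4→3, 5→0, 6→2, 7→4]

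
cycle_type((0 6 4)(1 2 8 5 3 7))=3.6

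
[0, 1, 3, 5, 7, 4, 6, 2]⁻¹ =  [0, 1, 7, 2, 5, 3, 6, 4]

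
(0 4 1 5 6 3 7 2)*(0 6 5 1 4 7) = (0 7 2 6 3)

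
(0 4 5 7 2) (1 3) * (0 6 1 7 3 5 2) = (0 4 2 6 1 5 3 7) 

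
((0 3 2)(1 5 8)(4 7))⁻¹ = (0 2 3)(1 8 5)(4 7)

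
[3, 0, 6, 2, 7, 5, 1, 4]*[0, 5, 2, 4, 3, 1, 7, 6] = [4, 0, 7, 2, 6, 1, 5, 3]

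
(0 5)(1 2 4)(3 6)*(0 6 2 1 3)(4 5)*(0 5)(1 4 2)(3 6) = (0 2)(1 4 6 5 3)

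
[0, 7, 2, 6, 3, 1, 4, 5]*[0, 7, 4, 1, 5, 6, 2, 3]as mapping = [0→0, 1→3, 2→4, 3→2, 4→1, 5→7, 6→5, 7→6]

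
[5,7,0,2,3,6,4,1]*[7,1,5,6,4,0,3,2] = [0,2,7,5,6,3,4,1]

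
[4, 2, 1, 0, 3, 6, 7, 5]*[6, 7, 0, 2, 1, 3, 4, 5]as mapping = [0→1, 1→0, 2→7, 3→6, 4→2, 5→4, 6→5, 7→3]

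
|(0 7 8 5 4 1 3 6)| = 8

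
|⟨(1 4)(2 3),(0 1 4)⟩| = 6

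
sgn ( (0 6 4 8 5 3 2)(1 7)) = -1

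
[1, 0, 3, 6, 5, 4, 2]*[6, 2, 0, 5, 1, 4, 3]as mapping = [0→2, 1→6, 2→5, 3→3, 4→4, 5→1, 6→0]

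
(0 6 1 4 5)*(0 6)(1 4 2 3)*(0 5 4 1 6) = (0 5)(1 2 3 6)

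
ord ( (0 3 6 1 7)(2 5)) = 10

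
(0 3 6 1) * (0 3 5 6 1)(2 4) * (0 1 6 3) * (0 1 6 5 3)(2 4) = (0 3 5)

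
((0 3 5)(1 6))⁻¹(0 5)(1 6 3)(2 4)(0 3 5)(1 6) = (0 3)(1 5 6)(2 4)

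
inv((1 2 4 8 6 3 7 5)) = (1 5 7 3 6 8 4 2)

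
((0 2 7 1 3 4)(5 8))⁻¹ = (0 4 3 1 7 2)(5 8)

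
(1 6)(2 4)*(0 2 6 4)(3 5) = (0 2)(1 4 6)(3 5)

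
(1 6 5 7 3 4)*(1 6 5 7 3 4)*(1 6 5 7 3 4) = (1 7)(3 6)(4 5)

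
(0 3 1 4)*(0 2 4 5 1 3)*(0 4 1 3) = (0 4 2 1 5 3)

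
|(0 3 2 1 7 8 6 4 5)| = 9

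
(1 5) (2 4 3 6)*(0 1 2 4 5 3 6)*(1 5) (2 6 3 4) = (0 5 6 2 1 4 3) 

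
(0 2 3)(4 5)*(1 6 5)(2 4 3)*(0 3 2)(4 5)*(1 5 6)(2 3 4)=(0 6 2)(3 4 5)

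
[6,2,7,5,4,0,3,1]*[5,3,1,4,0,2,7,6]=[7,1,6,2,0,5,4,3]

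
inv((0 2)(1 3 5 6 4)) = (0 2)(1 4 6 5 3)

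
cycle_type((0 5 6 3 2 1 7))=7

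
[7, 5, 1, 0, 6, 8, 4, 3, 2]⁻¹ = [3, 2, 8, 7, 6, 1, 4, 0, 5]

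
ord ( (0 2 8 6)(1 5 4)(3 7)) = 12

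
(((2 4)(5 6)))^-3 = (2 4)(5 6)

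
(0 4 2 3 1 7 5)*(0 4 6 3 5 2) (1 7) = (0 6 3 7 2 5 4) 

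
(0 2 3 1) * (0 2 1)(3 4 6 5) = (0 1 2 4 6 5 3)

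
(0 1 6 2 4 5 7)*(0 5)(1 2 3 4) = (0 2 1 6 3 4)(5 7)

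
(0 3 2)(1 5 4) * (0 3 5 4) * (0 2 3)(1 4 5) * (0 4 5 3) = (0 1 3)(2 4 5)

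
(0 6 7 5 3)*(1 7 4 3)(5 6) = (0 5 1 7 6 4 3)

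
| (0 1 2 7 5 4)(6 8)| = 6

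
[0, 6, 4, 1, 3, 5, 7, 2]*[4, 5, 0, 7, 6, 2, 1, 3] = [4, 1, 6, 5, 7, 2, 3, 0]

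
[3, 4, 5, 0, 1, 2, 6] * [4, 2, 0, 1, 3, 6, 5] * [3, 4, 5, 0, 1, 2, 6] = [4, 0, 6, 1, 5, 3, 2]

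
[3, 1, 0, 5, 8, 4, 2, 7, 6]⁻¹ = [2, 1, 6, 0, 5, 3, 8, 7, 4]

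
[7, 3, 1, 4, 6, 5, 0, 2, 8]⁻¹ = [6, 2, 7, 1, 3, 5, 4, 0, 8]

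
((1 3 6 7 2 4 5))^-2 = (1 4 7 3 5 2 6)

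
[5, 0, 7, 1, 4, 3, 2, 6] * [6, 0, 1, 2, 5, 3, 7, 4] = [3, 6, 4, 0, 5, 2, 1, 7]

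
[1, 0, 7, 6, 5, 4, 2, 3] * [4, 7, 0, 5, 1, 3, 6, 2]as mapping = [0→7, 1→4, 2→2, 3→6, 4→3, 5→1, 6→0, 7→5]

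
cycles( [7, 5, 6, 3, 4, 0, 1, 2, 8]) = (0 7 2 6 1 5)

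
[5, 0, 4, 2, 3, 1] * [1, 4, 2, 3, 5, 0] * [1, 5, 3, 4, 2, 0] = [1, 5, 0, 3, 4, 2]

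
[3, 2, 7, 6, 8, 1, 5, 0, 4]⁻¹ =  [7, 5, 1, 0, 8, 6, 3, 2, 4]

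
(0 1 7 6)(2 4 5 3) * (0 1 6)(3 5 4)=(0 6 1 7)(2 3)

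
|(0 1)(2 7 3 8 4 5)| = 6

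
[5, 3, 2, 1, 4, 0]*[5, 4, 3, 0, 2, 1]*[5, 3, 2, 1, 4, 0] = [3, 5, 1, 4, 2, 0]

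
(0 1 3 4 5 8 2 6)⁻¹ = (0 6 2 8 5 4 3 1)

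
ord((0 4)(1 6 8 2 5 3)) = 6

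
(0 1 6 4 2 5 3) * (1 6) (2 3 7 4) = (0 6 2 5 7 4 3) 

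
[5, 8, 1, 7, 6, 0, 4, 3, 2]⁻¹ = [5, 2, 8, 7, 6, 0, 4, 3, 1]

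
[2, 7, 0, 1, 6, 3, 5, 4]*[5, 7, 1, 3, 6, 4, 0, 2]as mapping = [0→1, 1→2, 2→5, 3→7, 4→0, 5→3, 6→4, 7→6]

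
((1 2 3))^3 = ()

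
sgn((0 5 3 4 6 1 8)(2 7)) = -1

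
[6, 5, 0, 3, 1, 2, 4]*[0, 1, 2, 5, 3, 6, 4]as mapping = [0→4, 1→6, 2→0, 3→5, 4→1, 5→2, 6→3]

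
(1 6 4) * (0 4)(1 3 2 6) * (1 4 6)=(0 6)(1 4 3 2)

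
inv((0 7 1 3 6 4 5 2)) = (0 2 5 4 6 3 1 7)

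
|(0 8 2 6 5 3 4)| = 7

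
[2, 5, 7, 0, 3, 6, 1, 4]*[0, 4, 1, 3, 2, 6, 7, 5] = [1, 6, 5, 0, 3, 7, 4, 2]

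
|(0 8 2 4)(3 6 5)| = 12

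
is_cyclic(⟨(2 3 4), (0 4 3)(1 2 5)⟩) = no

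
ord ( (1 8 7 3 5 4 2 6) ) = 8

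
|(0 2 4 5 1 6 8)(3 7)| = 14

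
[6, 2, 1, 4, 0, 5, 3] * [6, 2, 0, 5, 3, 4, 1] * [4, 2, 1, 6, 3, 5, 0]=[2, 4, 1, 6, 0, 3, 5]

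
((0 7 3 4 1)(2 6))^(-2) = (0 4 7 1 3)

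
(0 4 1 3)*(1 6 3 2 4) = (0 1 2 4 6 3)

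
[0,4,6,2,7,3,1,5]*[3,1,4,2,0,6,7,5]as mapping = [0→3,1→0,2→7,3→4,4→5,5→2,6→1,7→6]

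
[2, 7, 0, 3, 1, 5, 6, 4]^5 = [2, 4, 0, 3, 7, 5, 6, 1]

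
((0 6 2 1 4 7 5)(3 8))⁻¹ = (0 5 7 4 1 2 6)(3 8)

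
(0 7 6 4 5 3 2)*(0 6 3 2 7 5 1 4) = (0 5 2 6)(1 4)(3 7)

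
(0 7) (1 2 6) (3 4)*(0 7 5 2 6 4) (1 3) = (0 5 2 4 1 6 3) 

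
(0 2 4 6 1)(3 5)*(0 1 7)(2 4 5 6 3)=(0 4 3 6 7)(2 5)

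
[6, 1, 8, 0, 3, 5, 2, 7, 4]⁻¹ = [3, 1, 6, 4, 8, 5, 0, 7, 2]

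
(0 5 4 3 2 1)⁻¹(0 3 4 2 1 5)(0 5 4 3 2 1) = (0 4 5 2 3 1)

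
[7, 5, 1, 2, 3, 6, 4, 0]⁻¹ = [7, 2, 3, 4, 6, 1, 5, 0]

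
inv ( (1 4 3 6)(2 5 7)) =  (1 6 3 4)(2 7 5)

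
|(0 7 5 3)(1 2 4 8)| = 4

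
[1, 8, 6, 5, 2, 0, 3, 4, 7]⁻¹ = [5, 0, 4, 6, 7, 3, 2, 8, 1]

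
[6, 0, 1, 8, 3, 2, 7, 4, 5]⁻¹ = [1, 2, 5, 4, 7, 8, 0, 6, 3]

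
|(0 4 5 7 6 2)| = 6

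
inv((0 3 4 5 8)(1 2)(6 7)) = (0 8 5 4 3)(1 2)(6 7)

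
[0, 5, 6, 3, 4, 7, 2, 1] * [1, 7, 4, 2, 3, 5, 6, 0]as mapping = [0→1, 1→5, 2→6, 3→2, 4→3, 5→0, 6→4, 7→7]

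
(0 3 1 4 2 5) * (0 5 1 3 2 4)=(0 2 1)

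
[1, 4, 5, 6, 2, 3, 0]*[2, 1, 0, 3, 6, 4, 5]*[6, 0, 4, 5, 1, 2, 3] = [0, 3, 1, 2, 6, 5, 4]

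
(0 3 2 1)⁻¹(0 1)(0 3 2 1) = (0 3)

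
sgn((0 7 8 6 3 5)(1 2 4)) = -1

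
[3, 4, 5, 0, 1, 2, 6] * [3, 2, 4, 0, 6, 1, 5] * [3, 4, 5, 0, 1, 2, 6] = [3, 6, 4, 0, 5, 1, 2]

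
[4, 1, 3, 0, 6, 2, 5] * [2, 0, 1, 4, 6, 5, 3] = [6, 0, 4, 2, 3, 1, 5]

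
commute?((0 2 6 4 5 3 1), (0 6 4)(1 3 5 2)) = no:(0 2 6 4 5 3 1)*(0 6 4)(1 3 5 2) = (0 1 6)(2 4), (0 6 4)(1 3 5 2)*(0 2 6 4 5 3 1) = (0 4 2)(5 6)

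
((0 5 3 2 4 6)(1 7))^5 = (0 6 4 2 3 5)(1 7)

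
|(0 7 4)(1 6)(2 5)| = 6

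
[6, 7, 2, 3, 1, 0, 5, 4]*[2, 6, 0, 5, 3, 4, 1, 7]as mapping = [0→1, 1→7, 2→0, 3→5, 4→6, 5→2, 6→4, 7→3]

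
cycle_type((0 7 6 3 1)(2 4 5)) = 3.5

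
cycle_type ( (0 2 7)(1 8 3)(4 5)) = 2.3^2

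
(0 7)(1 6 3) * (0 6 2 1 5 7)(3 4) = (1 2)(3 5 7 6 4)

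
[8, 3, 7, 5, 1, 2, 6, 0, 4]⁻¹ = [7, 4, 5, 1, 8, 3, 6, 2, 0]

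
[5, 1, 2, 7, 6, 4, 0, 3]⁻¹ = [6, 1, 2, 7, 5, 0, 4, 3]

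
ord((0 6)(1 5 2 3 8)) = 10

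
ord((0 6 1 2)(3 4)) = 4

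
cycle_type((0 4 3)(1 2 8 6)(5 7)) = 2.3.4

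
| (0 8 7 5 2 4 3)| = 7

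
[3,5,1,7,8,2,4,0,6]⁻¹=[7,2,5,0,6,1,8,3,4]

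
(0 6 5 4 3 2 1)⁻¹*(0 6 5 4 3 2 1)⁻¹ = (0 2 4 6 1 3 5)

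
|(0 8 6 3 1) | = 5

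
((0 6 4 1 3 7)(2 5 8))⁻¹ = (0 7 3 1 4 6)(2 8 5)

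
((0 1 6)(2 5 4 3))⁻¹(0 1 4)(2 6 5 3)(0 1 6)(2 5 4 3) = (0 4 2 5)(1 6 3)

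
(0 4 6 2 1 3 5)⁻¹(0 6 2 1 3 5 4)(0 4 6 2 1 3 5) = (0 6 4 2 1 3 5)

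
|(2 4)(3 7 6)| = 6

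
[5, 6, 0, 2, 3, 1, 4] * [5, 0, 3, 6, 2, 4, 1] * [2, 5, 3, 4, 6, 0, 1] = [6, 5, 0, 4, 1, 2, 3]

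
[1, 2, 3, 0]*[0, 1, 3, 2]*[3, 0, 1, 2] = [0, 2, 1, 3]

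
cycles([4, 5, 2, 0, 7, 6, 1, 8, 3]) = (0 4 7 8 3)(1 5 6)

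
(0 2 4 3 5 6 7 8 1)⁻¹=(0 1 8 7 6 5 3 4 2)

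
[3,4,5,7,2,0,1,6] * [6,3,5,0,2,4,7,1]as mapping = [0→0,1→2,2→4,3→1,4→5,5→6,6→3,7→7]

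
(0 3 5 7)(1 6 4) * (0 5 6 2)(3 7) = (0 7 5 3 6 4 1 2)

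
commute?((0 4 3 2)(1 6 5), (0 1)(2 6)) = no:(0 4 3 2)(1 6 5)*(0 1)(2 6) = (0 4 3 6 5)(1 2), (0 1)(2 6)*(0 4 3 2)(1 6 5) = (0 6)(1 4 3 2 5)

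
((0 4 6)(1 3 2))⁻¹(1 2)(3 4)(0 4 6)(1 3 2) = (1 3)(2 6)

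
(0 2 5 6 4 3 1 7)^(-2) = (0 1 4 5)(2 7 3 6)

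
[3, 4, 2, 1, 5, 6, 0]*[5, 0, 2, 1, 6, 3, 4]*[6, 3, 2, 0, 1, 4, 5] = [3, 5, 2, 6, 0, 1, 4]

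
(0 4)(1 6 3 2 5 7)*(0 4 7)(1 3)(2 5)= (0 7 3 5)(1 6)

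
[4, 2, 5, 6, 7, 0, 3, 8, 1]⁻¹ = [5, 8, 1, 6, 0, 2, 3, 4, 7]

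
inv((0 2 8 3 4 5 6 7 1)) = (0 1 7 6 5 4 3 8 2)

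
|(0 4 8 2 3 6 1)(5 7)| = 14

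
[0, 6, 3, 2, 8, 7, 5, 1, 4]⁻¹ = [0, 7, 3, 2, 8, 6, 1, 5, 4]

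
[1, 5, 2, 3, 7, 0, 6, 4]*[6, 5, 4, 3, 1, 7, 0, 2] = [5, 7, 4, 3, 2, 6, 0, 1]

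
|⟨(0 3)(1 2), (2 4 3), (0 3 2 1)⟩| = 120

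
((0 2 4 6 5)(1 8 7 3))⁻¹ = (0 5 6 4 2)(1 3 7 8)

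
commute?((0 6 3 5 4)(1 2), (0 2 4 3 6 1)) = no:(0 6 3 5 4)(1 2)*(0 2 4 3 6 1) = (0 1 4 2)(3 5), (0 2 4 3 6 1)*(0 6 3 5 4)(1 2) = (0 1 6 2)(4 5)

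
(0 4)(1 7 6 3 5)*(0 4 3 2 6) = (0 3 5 1 7)(2 6)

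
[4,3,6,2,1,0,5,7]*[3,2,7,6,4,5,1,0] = [4,6,1,7,2,3,5,0]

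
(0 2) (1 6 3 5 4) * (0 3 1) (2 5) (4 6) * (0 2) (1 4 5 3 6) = (0 3) (1 5) (2 6 4) 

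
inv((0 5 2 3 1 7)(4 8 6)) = (0 7 1 3 2 5)(4 6 8)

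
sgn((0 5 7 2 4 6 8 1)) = -1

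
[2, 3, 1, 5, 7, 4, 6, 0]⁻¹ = [7, 2, 0, 1, 5, 3, 6, 4]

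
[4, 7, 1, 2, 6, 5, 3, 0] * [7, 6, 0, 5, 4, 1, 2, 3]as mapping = [0→4, 1→3, 2→6, 3→0, 4→2, 5→1, 6→5, 7→7]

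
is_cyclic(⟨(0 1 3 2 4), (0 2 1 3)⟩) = no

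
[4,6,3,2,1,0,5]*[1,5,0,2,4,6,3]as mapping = [0→4,1→3,2→2,3→0,4→5,5→1,6→6]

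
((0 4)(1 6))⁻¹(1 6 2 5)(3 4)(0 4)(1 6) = (0 3)(1 2 5 6)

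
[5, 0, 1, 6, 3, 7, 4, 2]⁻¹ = [1, 2, 7, 4, 6, 0, 3, 5]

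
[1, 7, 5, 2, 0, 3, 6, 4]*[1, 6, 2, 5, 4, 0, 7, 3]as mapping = [0→6, 1→3, 2→0, 3→2, 4→1, 5→5, 6→7, 7→4]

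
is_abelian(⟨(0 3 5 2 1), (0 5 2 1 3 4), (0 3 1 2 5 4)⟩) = no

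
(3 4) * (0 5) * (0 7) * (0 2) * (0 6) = (0 5 7 2 6)(3 4)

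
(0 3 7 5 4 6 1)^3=(0 5 1 7 6 3 4)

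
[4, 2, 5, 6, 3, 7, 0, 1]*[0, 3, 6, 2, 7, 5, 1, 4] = [7, 6, 5, 1, 2, 4, 0, 3]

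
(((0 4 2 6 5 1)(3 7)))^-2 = (0 5 2)(1 6 4)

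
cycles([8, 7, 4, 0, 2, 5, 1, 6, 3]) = (0 8 3)(1 7 6)(2 4)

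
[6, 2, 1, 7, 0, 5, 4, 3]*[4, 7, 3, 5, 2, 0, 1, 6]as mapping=[0→1, 1→3, 2→7, 3→6, 4→4, 5→0, 6→2, 7→5]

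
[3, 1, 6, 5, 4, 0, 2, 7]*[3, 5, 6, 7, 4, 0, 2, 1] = [7, 5, 2, 0, 4, 3, 6, 1] 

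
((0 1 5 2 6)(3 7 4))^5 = (3 4 7)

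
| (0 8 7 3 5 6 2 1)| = 8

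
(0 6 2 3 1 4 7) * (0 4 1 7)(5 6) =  (0 5 6 2 3 7 4)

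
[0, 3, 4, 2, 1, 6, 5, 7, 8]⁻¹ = [0, 4, 3, 1, 2, 6, 5, 7, 8]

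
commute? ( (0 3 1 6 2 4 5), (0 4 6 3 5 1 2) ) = no: (0 3 1 6 2 4 5)*(0 4 6 3 5 1 2) = (0 5 4 1 3 2 6), (0 4 6 3 5 1 2)*(0 3 1 6 2 4 5) = (0 5 6 1 4 2 3) 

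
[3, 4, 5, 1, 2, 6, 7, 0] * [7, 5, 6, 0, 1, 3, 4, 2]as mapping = [0→0, 1→1, 2→3, 3→5, 4→6, 5→4, 6→2, 7→7]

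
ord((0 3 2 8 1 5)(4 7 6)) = 6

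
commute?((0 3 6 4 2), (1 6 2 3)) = no:(0 3 6 4 2)*(1 6 2 3) = (0 1 6 4 3 2), (1 6 2 3)*(0 3 6 4 2) = (0 3 1 4 2 6)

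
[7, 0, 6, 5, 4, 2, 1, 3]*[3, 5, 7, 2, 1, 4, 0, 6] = [6, 3, 0, 4, 1, 7, 5, 2] 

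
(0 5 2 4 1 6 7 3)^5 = (0 6 2 3 1 5 7 4)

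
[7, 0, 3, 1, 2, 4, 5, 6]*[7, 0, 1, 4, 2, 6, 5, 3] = [3, 7, 4, 0, 1, 2, 6, 5]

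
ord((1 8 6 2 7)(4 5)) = 10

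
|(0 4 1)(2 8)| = 6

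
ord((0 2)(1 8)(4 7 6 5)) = 4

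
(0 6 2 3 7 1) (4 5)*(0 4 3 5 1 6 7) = (0 7 6 2 5 3) (1 4) 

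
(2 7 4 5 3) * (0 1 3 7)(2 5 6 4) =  (0 1 3 5 7 2)(4 6)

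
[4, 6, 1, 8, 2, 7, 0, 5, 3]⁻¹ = [6, 2, 4, 8, 0, 7, 1, 5, 3]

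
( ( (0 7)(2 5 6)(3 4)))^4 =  (2 5 6)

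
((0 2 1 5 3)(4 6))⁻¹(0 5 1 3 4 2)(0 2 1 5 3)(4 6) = (0 6 1 2 3 5)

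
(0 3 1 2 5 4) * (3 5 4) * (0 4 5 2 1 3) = (0 2 5)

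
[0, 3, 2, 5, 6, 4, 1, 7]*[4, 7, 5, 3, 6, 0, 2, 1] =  [4, 3, 5, 0, 2, 6, 7, 1]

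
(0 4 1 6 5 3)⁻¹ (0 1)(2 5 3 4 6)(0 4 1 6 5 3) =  (0 1 5 2 3)(4 6)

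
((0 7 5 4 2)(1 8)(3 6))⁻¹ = (0 2 4 5 7)(1 8)(3 6)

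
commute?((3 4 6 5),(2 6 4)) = no:(3 4 6 5)*(2 6 4) = (2 6 5 3),(2 6 4)*(3 4 6 5) = (2 5 3 4)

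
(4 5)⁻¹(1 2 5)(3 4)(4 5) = (1 2 4)(3 5)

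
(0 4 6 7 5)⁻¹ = (0 5 7 6 4)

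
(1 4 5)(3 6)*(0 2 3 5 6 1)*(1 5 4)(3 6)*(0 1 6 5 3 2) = (1 6 4 2 5)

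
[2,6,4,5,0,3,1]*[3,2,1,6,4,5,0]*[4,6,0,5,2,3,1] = [6,4,2,3,5,1,0]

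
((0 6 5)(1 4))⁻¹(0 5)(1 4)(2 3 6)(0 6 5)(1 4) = (0 6)(1 4)(2 3 5)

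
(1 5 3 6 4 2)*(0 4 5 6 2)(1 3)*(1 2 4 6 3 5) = (0 6 1 3 4)(2 5)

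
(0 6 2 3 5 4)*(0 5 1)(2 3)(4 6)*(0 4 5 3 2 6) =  (0 5)(1 4 3)(2 6)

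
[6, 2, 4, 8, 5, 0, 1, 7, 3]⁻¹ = [5, 6, 1, 8, 2, 4, 0, 7, 3]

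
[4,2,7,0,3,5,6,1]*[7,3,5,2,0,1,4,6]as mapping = [0→0,1→5,2→6,3→7,4→2,5→1,6→4,7→3]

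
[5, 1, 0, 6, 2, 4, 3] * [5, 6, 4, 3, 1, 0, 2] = [0, 6, 5, 2, 4, 1, 3]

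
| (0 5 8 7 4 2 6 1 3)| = 9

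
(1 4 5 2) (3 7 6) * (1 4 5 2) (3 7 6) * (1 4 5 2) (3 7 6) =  (1 2 5 4) 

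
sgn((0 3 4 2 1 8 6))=1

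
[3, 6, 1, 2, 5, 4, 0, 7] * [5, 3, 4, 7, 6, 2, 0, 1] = [7, 0, 3, 4, 2, 6, 5, 1]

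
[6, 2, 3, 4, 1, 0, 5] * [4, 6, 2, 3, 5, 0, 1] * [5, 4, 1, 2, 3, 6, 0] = [4, 1, 2, 6, 0, 3, 5]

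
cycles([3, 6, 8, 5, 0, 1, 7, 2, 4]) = (0 3 5 1 6 7 2 8 4)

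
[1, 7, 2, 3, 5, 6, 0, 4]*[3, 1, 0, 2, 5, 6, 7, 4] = [1, 4, 0, 2, 6, 7, 3, 5]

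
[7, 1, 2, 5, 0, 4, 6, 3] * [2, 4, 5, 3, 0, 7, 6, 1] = [1, 4, 5, 7, 2, 0, 6, 3]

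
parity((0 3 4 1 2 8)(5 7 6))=odd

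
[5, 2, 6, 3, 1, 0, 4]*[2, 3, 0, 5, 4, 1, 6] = [1, 0, 6, 5, 3, 2, 4]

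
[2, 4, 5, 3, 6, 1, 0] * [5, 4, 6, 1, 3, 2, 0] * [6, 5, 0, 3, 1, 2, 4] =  [4, 3, 0, 5, 6, 1, 2]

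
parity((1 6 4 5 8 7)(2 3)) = even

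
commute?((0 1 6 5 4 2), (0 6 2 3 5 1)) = no:(0 1 6 5 4 2) * (0 6 2 3 5 1) = (1 2 6)(3 5 4), (0 6 2 3 5 1) * (0 1 6 5 4 2) = (0 5 6)(2 3 4)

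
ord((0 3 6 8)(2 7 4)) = 12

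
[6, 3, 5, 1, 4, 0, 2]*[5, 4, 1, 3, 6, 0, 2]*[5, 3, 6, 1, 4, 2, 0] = [6, 1, 5, 4, 0, 2, 3]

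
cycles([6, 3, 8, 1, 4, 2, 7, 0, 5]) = (0 6 7)(1 3)(2 8 5)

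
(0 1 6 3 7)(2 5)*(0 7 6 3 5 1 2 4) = (0 2 1 3 6 5 4)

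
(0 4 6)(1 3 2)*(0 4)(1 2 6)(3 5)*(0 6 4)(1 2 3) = (0 6)(1 5)(2 3 4)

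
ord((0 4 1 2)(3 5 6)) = 12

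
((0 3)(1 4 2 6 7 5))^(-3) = (0 3)(1 6)(2 5)(4 7)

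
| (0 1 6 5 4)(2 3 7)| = 15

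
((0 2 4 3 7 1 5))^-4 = (0 3 5 4 1 2 7)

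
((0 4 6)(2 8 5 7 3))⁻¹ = (0 6 4)(2 3 7 5 8)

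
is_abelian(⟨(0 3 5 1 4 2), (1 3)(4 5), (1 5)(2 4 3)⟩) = no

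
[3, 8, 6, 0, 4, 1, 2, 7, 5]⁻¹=[3, 5, 6, 0, 4, 8, 2, 7, 1]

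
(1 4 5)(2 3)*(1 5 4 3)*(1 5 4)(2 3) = (1 2 5 4)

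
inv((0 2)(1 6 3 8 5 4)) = (0 2)(1 4 5 8 3 6)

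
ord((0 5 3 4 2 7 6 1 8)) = 9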